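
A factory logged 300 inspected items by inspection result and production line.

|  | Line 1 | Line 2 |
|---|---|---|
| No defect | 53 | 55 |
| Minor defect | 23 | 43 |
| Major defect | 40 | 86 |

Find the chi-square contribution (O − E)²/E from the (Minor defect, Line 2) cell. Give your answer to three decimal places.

Row total (Minor defect) = 66; column total (Line 2) = 184; N = 300.
Expected count E = 66 × 184 / 300 = 40.4800.
Contribution = (O − E)²/E = (43 − 40.4800)² / 40.4800 = 0.157.

0.157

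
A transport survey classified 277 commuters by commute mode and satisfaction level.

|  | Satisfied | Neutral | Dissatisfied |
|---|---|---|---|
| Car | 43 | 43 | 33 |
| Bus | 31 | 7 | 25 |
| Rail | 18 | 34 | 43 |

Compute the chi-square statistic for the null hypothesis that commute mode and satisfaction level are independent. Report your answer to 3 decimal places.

Row totals: 119, 63, 95. Column totals: 92, 84, 101. Grand total N = 277.
Expected counts (row total × column total / N):
  Car, Satisfied: 119×92/277 = 39.5235
  Car, Neutral: 119×84/277 = 36.0866
  Car, Dissatisfied: 119×101/277 = 43.3899
  Bus, Satisfied: 63×92/277 = 20.9242
  Bus, Neutral: 63×84/277 = 19.1047
  Bus, Dissatisfied: 63×101/277 = 22.9711
  Rail, Satisfied: 95×92/277 = 31.5523
  Rail, Neutral: 95×84/277 = 28.8087
  Rail, Dissatisfied: 95×101/277 = 34.6390
Contributions (O − E)²/E:
  (43 − 39.5235)²/39.5235 = 0.3058
  (43 − 36.0866)²/36.0866 = 1.3245
  (33 − 43.3899)²/43.3899 = 2.4879
  (31 − 20.9242)²/20.9242 = 4.8519
  (7 − 19.1047)²/19.1047 = 7.6695
  (25 − 22.9711)²/22.9711 = 0.1792
  (18 − 31.5523)²/31.5523 = 5.8210
  (34 − 28.8087)²/28.8087 = 0.9355
  (43 − 34.6390)²/34.6390 = 2.0181
χ² = 0.3058 + 1.3245 + 2.4879 + 4.8519 + 7.6695 + 0.1792 + 5.8210 + 0.9355 + 2.0181 = 25.593

25.593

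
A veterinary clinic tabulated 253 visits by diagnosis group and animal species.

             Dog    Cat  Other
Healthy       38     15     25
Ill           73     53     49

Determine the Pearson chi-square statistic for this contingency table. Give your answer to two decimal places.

Row totals: 78, 175. Column totals: 111, 68, 74. Grand total N = 253.
Expected counts (row total × column total / N):
  Healthy, Dog: 78×111/253 = 34.221
  Healthy, Cat: 78×68/253 = 20.964
  Healthy, Other: 78×74/253 = 22.814
  Ill, Dog: 175×111/253 = 76.779
  Ill, Cat: 175×68/253 = 47.036
  Ill, Other: 175×74/253 = 51.186
Contributions (O − E)²/E:
  (38 − 34.221)²/34.221 = 0.4173
  (15 − 20.964)²/20.964 = 1.6967
  (25 − 22.814)²/22.814 = 0.2095
  (73 − 76.779)²/76.779 = 0.1860
  (53 − 47.036)²/47.036 = 0.7562
  (49 − 51.186)²/51.186 = 0.0934
χ² = 0.4173 + 1.6967 + 0.2095 + 0.1860 + 0.7562 + 0.0934 = 3.36

3.36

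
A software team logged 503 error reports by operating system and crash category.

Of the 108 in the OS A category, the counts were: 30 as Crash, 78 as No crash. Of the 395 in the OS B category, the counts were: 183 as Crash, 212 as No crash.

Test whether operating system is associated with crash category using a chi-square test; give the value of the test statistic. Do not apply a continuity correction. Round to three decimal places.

11.955

Row totals: 108, 395. Column totals: 213, 290. Grand total N = 503.
Expected counts (row total × column total / N):
  OS A, Crash: 108×213/503 = 45.7336
  OS A, No crash: 108×290/503 = 62.2664
  OS B, Crash: 395×213/503 = 167.2664
  OS B, No crash: 395×290/503 = 227.7336
Contributions (O − E)²/E:
  (30 − 45.7336)²/45.7336 = 5.4128
  (78 − 62.2664)²/62.2664 = 3.9756
  (183 − 167.2664)²/167.2664 = 1.4800
  (212 − 227.7336)²/227.7336 = 1.0870
χ² = 5.4128 + 3.9756 + 1.4800 + 1.0870 = 11.955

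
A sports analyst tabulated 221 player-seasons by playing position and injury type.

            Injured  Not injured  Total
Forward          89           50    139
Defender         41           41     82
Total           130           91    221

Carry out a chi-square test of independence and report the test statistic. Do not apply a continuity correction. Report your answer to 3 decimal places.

Grand total N = 221.
Expected counts (row total × column total / N):
  Forward, Injured: 139×130/221 = 81.7647
  Forward, Not injured: 139×91/221 = 57.2353
  Defender, Injured: 82×130/221 = 48.2353
  Defender, Not injured: 82×91/221 = 33.7647
Contributions (O − E)²/E:
  (89 − 81.7647)²/81.7647 = 0.6402
  (50 − 57.2353)²/57.2353 = 0.9146
  (41 − 48.2353)²/48.2353 = 1.0853
  (41 − 33.7647)²/33.7647 = 1.5504
χ² = 0.6402 + 0.9146 + 1.0853 + 1.5504 = 4.191

4.191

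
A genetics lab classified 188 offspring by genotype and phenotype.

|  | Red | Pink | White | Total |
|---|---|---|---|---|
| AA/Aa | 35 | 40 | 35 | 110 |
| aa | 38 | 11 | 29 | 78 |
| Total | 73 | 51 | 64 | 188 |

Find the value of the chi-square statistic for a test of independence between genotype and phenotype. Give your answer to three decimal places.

Grand total N = 188.
Expected counts (row total × column total / N):
  AA/Aa, Red: 110×73/188 = 42.7128
  AA/Aa, Pink: 110×51/188 = 29.8404
  AA/Aa, White: 110×64/188 = 37.4468
  aa, Red: 78×73/188 = 30.2872
  aa, Pink: 78×51/188 = 21.1596
  aa, White: 78×64/188 = 26.5532
Contributions (O − E)²/E:
  (35 − 42.7128)²/42.7128 = 1.3927
  (40 − 29.8404)²/29.8404 = 3.4590
  (35 − 37.4468)²/37.4468 = 0.1599
  (38 − 30.2872)²/30.2872 = 1.9641
  (11 − 21.1596)²/21.1596 = 4.8780
  (29 − 26.5532)²/26.5532 = 0.2255
χ² = 1.3927 + 3.4590 + 0.1599 + 1.9641 + 4.8780 + 0.2255 = 12.079

12.079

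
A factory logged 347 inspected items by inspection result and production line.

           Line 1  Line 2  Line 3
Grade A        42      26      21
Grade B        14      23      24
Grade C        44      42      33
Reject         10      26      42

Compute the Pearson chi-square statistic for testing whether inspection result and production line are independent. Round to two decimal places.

Row totals: 89, 61, 119, 78. Column totals: 110, 117, 120. Grand total N = 347.
Expected counts (row total × column total / N):
  Grade A, Line 1: 89×110/347 = 28.213
  Grade A, Line 2: 89×117/347 = 30.009
  Grade A, Line 3: 89×120/347 = 30.778
  Grade B, Line 1: 61×110/347 = 19.337
  Grade B, Line 2: 61×117/347 = 20.568
  Grade B, Line 3: 61×120/347 = 21.095
  Grade C, Line 1: 119×110/347 = 37.723
  Grade C, Line 2: 119×117/347 = 40.124
  Grade C, Line 3: 119×120/347 = 41.153
  Reject, Line 1: 78×110/347 = 24.726
  Reject, Line 2: 78×117/347 = 26.300
  Reject, Line 3: 78×120/347 = 26.974
Contributions (O − E)²/E:
  (42 − 28.213)²/28.213 = 6.7374
  (26 − 30.009)²/30.009 = 0.5356
  (21 − 30.778)²/30.778 = 3.1064
  (14 − 19.337)²/19.337 = 1.4730
  (23 − 20.568)²/20.568 = 0.2876
  (24 − 21.095)²/21.095 = 0.4000
  (44 − 37.723)²/37.723 = 1.0445
  (42 − 40.124)²/40.124 = 0.0877
  (33 − 41.153)²/41.153 = 1.6152
  (10 − 24.726)²/24.726 = 8.7703
  (26 − 26.300)²/26.300 = 0.0034
  (42 − 26.974)²/26.974 = 8.3703
χ² = 6.7374 + 0.5356 + 3.1064 + 1.4730 + 0.2876 + 0.4000 + 1.0445 + 0.0877 + 1.6152 + 8.7703 + 0.0034 + 8.3703 = 32.43

32.43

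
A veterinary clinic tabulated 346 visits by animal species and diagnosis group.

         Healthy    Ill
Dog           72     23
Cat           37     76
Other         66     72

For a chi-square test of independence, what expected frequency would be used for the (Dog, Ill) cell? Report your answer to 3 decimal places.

46.951

Row total (Dog) = 95; column total (Ill) = 171; grand total N = 346.
Expected count = (row total × column total) / N = 95 × 171 / 346 = 46.951.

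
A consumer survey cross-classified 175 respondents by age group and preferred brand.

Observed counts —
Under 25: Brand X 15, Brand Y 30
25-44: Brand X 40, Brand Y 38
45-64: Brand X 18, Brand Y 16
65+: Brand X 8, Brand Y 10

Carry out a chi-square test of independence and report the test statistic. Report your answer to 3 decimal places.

4.450

Row totals: 45, 78, 34, 18. Column totals: 81, 94. Grand total N = 175.
Expected counts (row total × column total / N):
  Under 25, Brand X: 45×81/175 = 20.828571
  Under 25, Brand Y: 45×94/175 = 24.171429
  25-44, Brand X: 78×81/175 = 36.102857
  25-44, Brand Y: 78×94/175 = 41.897143
  45-64, Brand X: 34×81/175 = 15.737143
  45-64, Brand Y: 34×94/175 = 18.262857
  65+, Brand X: 18×81/175 = 8.331429
  65+, Brand Y: 18×94/175 = 9.668571
Contributions (O − E)²/E:
  (15 − 20.828571)²/20.828571 = 1.6310
  (30 − 24.171429)²/24.171429 = 1.4055
  (40 − 36.102857)²/36.102857 = 0.4207
  (38 − 41.897143)²/41.897143 = 0.3625
  (18 − 15.737143)²/15.737143 = 0.3254
  (16 − 18.262857)²/18.262857 = 0.2804
  (8 − 8.331429)²/8.331429 = 0.0132
  (10 − 9.668571)²/9.668571 = 0.0114
χ² = 1.6310 + 1.4055 + 0.4207 + 0.3625 + 0.3254 + 0.2804 + 0.0132 + 0.0114 = 4.450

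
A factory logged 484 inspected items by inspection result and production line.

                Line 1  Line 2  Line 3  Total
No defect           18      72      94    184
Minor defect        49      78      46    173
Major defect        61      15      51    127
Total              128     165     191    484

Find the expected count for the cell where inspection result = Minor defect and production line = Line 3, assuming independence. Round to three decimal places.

Row total (Minor defect) = 173; column total (Line 3) = 191; grand total N = 484.
Expected count = (row total × column total) / N = 173 × 191 / 484 = 68.271.

68.271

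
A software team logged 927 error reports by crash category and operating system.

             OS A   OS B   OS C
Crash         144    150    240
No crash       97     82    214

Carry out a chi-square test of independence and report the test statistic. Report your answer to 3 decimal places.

Row totals: 534, 393. Column totals: 241, 232, 454. Grand total N = 927.
Expected counts (row total × column total / N):
  Crash, OS A: 534×241/927 = 138.8285
  Crash, OS B: 534×232/927 = 133.6440
  Crash, OS C: 534×454/927 = 261.5275
  No crash, OS A: 393×241/927 = 102.1715
  No crash, OS B: 393×232/927 = 98.3560
  No crash, OS C: 393×454/927 = 192.4725
Contributions (O − E)²/E:
  (144 − 138.8285)²/138.8285 = 0.1926
  (150 − 133.6440)²/133.6440 = 2.0017
  (240 − 261.5275)²/261.5275 = 1.7720
  (97 − 102.1715)²/102.1715 = 0.2618
  (82 − 98.3560)²/98.3560 = 2.7199
  (214 − 192.4725)²/192.4725 = 2.4078
χ² = 0.1926 + 2.0017 + 1.7720 + 0.2618 + 2.7199 + 2.4078 = 9.356

9.356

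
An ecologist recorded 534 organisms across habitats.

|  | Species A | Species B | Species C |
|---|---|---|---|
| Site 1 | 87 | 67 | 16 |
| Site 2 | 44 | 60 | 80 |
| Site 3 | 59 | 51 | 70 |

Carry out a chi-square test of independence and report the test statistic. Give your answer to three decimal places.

60.627

Row totals: 170, 184, 180. Column totals: 190, 178, 166. Grand total N = 534.
Expected counts (row total × column total / N):
  Site 1, Species A: 170×190/534 = 60.4869
  Site 1, Species B: 170×178/534 = 56.6667
  Site 1, Species C: 170×166/534 = 52.8464
  Site 2, Species A: 184×190/534 = 65.4682
  Site 2, Species B: 184×178/534 = 61.3333
  Site 2, Species C: 184×166/534 = 57.1985
  Site 3, Species A: 180×190/534 = 64.0449
  Site 3, Species B: 180×178/534 = 60.0000
  Site 3, Species C: 180×166/534 = 55.9551
Contributions (O − E)²/E:
  (87 − 60.4869)²/60.4869 = 11.6214
  (67 − 56.6667)²/56.6667 = 1.8843
  (16 − 52.8464)²/52.8464 = 25.6906
  (44 − 65.4682)²/65.4682 = 7.0398
  (60 − 61.3333)²/61.3333 = 0.0290
  (80 − 57.1985)²/57.1985 = 9.0895
  (59 − 64.0449)²/64.0449 = 0.3974
  (51 − 60.0000)²/60.0000 = 1.3500
  (70 − 55.9551)²/55.9551 = 3.5253
χ² = 11.6214 + 1.8843 + 25.6906 + 7.0398 + 0.0290 + 9.0895 + 0.3974 + 1.3500 + 3.5253 = 60.627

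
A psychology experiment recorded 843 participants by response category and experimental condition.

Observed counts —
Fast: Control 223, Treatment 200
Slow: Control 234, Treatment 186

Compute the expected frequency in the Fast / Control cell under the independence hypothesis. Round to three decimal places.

229.313

Row total (Fast) = 423; column total (Control) = 457; grand total N = 843.
Expected count = (row total × column total) / N = 423 × 457 / 843 = 229.313.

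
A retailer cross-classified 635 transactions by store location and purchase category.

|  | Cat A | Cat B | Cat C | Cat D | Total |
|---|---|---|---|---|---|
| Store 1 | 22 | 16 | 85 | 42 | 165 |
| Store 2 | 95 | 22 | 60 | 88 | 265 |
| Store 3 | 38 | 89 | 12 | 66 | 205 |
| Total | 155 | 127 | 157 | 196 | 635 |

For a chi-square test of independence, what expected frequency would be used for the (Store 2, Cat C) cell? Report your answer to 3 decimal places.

65.520

Row total (Store 2) = 265; column total (Cat C) = 157; grand total N = 635.
Expected count = (row total × column total) / N = 265 × 157 / 635 = 65.520.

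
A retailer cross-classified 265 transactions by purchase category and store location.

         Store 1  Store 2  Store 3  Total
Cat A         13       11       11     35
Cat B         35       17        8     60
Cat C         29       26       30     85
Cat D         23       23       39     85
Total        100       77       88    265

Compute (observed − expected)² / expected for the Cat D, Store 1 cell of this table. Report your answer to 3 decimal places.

Row total (Cat D) = 85; column total (Store 1) = 100; N = 265.
Expected count E = 85 × 100 / 265 = 32.0755.
Contribution = (O − E)²/E = (23 − 32.0755)² / 32.0755 = 2.568.

2.568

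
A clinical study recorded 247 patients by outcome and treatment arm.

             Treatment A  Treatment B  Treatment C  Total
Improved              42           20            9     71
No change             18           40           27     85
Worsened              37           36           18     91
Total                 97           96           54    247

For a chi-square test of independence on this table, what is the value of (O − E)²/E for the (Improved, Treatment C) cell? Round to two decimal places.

Row total (Improved) = 71; column total (Treatment C) = 54; N = 247.
Expected count E = 71 × 54 / 247 = 15.522.
Contribution = (O − E)²/E = (9 − 15.522)² / 15.522 = 2.74.

2.74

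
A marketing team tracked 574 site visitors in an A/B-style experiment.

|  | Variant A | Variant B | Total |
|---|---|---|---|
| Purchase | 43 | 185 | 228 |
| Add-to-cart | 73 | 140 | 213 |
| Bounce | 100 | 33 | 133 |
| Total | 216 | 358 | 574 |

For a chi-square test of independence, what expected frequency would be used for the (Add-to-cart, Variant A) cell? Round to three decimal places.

Row total (Add-to-cart) = 213; column total (Variant A) = 216; grand total N = 574.
Expected count = (row total × column total) / N = 213 × 216 / 574 = 80.153.

80.153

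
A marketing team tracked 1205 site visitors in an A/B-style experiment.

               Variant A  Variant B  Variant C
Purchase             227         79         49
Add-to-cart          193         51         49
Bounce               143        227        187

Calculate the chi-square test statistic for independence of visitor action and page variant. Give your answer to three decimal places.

186.595

Row totals: 355, 293, 557. Column totals: 563, 357, 285. Grand total N = 1205.
Expected counts (row total × column total / N):
  Purchase, Variant A: 355×563/1205 = 165.8631
  Purchase, Variant B: 355×357/1205 = 105.1743
  Purchase, Variant C: 355×285/1205 = 83.9627
  Add-to-cart, Variant A: 293×563/1205 = 136.8954
  Add-to-cart, Variant B: 293×357/1205 = 86.8058
  Add-to-cart, Variant C: 293×285/1205 = 69.2988
  Bounce, Variant A: 557×563/1205 = 260.2415
  Bounce, Variant B: 557×357/1205 = 165.0199
  Bounce, Variant C: 557×285/1205 = 131.7386
Contributions (O − E)²/E:
  (227 − 165.8631)²/165.8631 = 22.5350
  (79 − 105.1743)²/105.1743 = 6.5139
  (49 − 83.9627)²/83.9627 = 14.5587
  (193 − 136.8954)²/136.8954 = 22.9937
  (51 − 86.8058)²/86.8058 = 14.7692
  (49 − 69.2988)²/69.2988 = 5.9459
  (143 − 260.2415)²/260.2415 = 52.8185
  (227 − 165.0199)²/165.0199 = 23.2792
  (187 − 131.7386)²/131.7386 = 23.1809
χ² = 22.5350 + 6.5139 + 14.5587 + 22.9937 + 14.7692 + 5.9459 + 52.8185 + 23.2792 + 23.1809 = 186.595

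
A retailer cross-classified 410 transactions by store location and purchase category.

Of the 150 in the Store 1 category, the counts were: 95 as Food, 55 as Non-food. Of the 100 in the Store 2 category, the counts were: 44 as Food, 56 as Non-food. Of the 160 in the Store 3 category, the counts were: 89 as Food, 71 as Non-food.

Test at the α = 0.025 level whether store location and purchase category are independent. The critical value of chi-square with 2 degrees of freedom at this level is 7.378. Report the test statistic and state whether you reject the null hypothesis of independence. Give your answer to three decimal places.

9.085; reject H₀

Row totals: 150, 100, 160. Column totals: 228, 182. Grand total N = 410.
Expected counts (row total × column total / N):
  Store 1, Food: 150×228/410 = 83.4146
  Store 1, Non-food: 150×182/410 = 66.5854
  Store 2, Food: 100×228/410 = 55.6098
  Store 2, Non-food: 100×182/410 = 44.3902
  Store 3, Food: 160×228/410 = 88.9756
  Store 3, Non-food: 160×182/410 = 71.0244
Contributions (O − E)²/E:
  (95 − 83.4146)²/83.4146 = 1.6091
  (55 − 66.5854)²/66.5854 = 2.0158
  (44 − 55.6098)²/55.6098 = 2.4238
  (56 − 44.3902)²/44.3902 = 3.0364
  (89 − 88.9756)²/88.9756 = 0.0000
  (71 − 71.0244)²/71.0244 = 0.0000
χ² = 1.6091 + 2.0158 + 2.4238 + 3.0364 + 0.0000 + 0.0000 = 9.085
df = (3−1)(2−1) = 2. Since 9.085 > 7.378, reject the null hypothesis of independence at α = 0.025.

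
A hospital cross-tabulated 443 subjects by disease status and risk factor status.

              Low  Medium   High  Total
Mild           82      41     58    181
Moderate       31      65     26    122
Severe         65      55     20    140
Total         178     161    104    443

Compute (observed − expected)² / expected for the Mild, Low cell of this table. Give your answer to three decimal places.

Row total (Mild) = 181; column total (Low) = 178; N = 443.
Expected count E = 181 × 178 / 443 = 72.72686.
Contribution = (O − E)²/E = (82 − 72.72686)² / 72.72686 = 1.182.

1.182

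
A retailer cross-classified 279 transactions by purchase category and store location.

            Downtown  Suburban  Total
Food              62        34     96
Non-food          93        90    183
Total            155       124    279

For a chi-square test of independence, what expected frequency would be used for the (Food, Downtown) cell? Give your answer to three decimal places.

53.333

Row total (Food) = 96; column total (Downtown) = 155; grand total N = 279.
Expected count = (row total × column total) / N = 96 × 155 / 279 = 53.333.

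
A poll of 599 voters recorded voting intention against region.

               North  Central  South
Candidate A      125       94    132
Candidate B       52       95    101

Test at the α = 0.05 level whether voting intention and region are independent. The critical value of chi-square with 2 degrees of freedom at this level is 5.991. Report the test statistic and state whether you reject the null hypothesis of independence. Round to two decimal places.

Row totals: 351, 248. Column totals: 177, 189, 233. Grand total N = 599.
Expected counts (row total × column total / N):
  Candidate A, North: 351×177/599 = 103.718
  Candidate A, Central: 351×189/599 = 110.750
  Candidate A, South: 351×233/599 = 136.533
  Candidate B, North: 248×177/599 = 73.282
  Candidate B, Central: 248×189/599 = 78.250
  Candidate B, South: 248×233/599 = 96.467
Contributions (O − E)²/E:
  (125 − 103.718)²/103.718 = 4.3669
  (94 − 110.750)²/110.750 = 2.5333
  (132 − 136.533)²/136.533 = 0.1505
  (52 − 73.282)²/73.282 = 6.1806
  (95 − 78.250)²/78.250 = 3.5855
  (101 − 96.467)²/96.467 = 0.2130
χ² = 4.3669 + 2.5333 + 0.1505 + 6.1806 + 3.5855 + 0.2130 = 17.03
df = (2−1)(3−1) = 2. Since 17.03 > 5.991, reject the null hypothesis of independence at α = 0.05.

17.03; reject H₀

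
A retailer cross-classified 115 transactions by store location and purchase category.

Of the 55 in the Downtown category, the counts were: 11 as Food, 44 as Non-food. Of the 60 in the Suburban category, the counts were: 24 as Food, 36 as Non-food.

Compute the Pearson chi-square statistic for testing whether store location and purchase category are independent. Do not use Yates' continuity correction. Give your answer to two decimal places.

5.42

Row totals: 55, 60. Column totals: 35, 80. Grand total N = 115.
Expected counts (row total × column total / N):
  Downtown, Food: 55×35/115 = 16.739
  Downtown, Non-food: 55×80/115 = 38.261
  Suburban, Food: 60×35/115 = 18.261
  Suburban, Non-food: 60×80/115 = 41.739
Contributions (O − E)²/E:
  (11 − 16.739)²/16.739 = 1.9676
  (44 − 38.261)²/38.261 = 0.8608
  (24 − 18.261)²/18.261 = 1.8036
  (36 − 41.739)²/41.739 = 0.7891
χ² = 1.9676 + 0.8608 + 1.8036 + 0.7891 = 5.42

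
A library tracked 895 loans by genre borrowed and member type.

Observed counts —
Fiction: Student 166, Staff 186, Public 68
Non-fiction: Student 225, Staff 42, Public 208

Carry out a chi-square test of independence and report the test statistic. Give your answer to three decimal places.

Row totals: 420, 475. Column totals: 391, 228, 276. Grand total N = 895.
Expected counts (row total × column total / N):
  Fiction, Student: 420×391/895 = 183.4860
  Fiction, Staff: 420×228/895 = 106.9944
  Fiction, Public: 420×276/895 = 129.5196
  Non-fiction, Student: 475×391/895 = 207.5140
  Non-fiction, Staff: 475×228/895 = 121.0056
  Non-fiction, Public: 475×276/895 = 146.4804
Contributions (O − E)²/E:
  (166 − 183.4860)²/183.4860 = 1.6664
  (186 − 106.9944)²/106.9944 = 58.3384
  (68 − 129.5196)²/129.5196 = 29.2208
  (225 − 207.5140)²/207.5140 = 1.4734
  (42 − 121.0056)²/121.0056 = 51.5834
  (208 − 146.4804)²/146.4804 = 25.8373
χ² = 1.6664 + 58.3384 + 29.2208 + 1.4734 + 51.5834 + 25.8373 = 168.120

168.120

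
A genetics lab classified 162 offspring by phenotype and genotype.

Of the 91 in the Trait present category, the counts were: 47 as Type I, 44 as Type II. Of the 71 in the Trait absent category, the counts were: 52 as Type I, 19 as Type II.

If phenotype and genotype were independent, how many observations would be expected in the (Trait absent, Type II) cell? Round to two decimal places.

Row total (Trait absent) = 71; column total (Type II) = 63; grand total N = 162.
Expected count = (row total × column total) / N = 71 × 63 / 162 = 27.61.

27.61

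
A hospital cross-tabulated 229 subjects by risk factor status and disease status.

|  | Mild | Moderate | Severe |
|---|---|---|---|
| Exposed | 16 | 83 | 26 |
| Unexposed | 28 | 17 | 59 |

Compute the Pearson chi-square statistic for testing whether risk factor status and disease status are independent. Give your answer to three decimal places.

58.208

Row totals: 125, 104. Column totals: 44, 100, 85. Grand total N = 229.
Expected counts (row total × column total / N):
  Exposed, Mild: 125×44/229 = 24.0175
  Exposed, Moderate: 125×100/229 = 54.5852
  Exposed, Severe: 125×85/229 = 46.3974
  Unexposed, Mild: 104×44/229 = 19.9825
  Unexposed, Moderate: 104×100/229 = 45.4148
  Unexposed, Severe: 104×85/229 = 38.6026
Contributions (O − E)²/E:
  (16 − 24.0175)²/24.0175 = 2.6764
  (83 − 54.5852)²/54.5852 = 14.7916
  (26 − 46.3974)²/46.3974 = 8.9672
  (28 − 19.9825)²/19.9825 = 3.2168
  (17 − 45.4148)²/45.4148 = 17.7784
  (59 − 38.6026)²/38.6026 = 10.7779
χ² = 2.6764 + 14.7916 + 8.9672 + 3.2168 + 17.7784 + 10.7779 = 58.208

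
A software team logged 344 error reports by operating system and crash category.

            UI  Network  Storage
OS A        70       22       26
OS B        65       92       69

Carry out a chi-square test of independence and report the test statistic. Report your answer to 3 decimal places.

31.865

Row totals: 118, 226. Column totals: 135, 114, 95. Grand total N = 344.
Expected counts (row total × column total / N):
  OS A, UI: 118×135/344 = 46.3081
  OS A, Network: 118×114/344 = 39.1047
  OS A, Storage: 118×95/344 = 32.5872
  OS B, UI: 226×135/344 = 88.6919
  OS B, Network: 226×114/344 = 74.8953
  OS B, Storage: 226×95/344 = 62.4128
Contributions (O − E)²/E:
  (70 − 46.3081)²/46.3081 = 12.1211
  (22 − 39.1047)²/39.1047 = 7.4817
  (26 − 32.5872)²/32.5872 = 1.3315
  (65 − 88.6919)²/88.6919 = 6.3287
  (92 − 74.8953)²/74.8953 = 3.9064
  (69 − 62.4128)²/62.4128 = 0.6952
χ² = 12.1211 + 7.4817 + 1.3315 + 6.3287 + 3.9064 + 0.6952 = 31.865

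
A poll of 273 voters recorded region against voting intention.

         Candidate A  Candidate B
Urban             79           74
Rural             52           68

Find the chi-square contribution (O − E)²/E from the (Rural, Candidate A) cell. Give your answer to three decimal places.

0.541

Row total (Rural) = 120; column total (Candidate A) = 131; N = 273.
Expected count E = 120 × 131 / 273 = 57.5824.
Contribution = (O − E)²/E = (52 − 57.5824)² / 57.5824 = 0.541.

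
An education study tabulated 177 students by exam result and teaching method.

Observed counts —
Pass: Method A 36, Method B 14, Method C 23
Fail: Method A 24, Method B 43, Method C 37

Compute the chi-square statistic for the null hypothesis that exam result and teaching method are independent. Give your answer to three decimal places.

Row totals: 73, 104. Column totals: 60, 57, 60. Grand total N = 177.
Expected counts (row total × column total / N):
  Pass, Method A: 73×60/177 = 24.7458
  Pass, Method B: 73×57/177 = 23.5085
  Pass, Method C: 73×60/177 = 24.7458
  Fail, Method A: 104×60/177 = 35.2542
  Fail, Method B: 104×57/177 = 33.4915
  Fail, Method C: 104×60/177 = 35.2542
Contributions (O − E)²/E:
  (36 − 24.7458)²/24.7458 = 5.1183
  (14 − 23.5085)²/23.5085 = 3.8459
  (23 − 24.7458)²/24.7458 = 0.1232
  (24 − 35.2542)²/35.2542 = 3.5927
  (43 − 33.4915)²/33.4915 = 2.6995
  (37 − 35.2542)²/35.2542 = 0.0865
χ² = 5.1183 + 3.8459 + 0.1232 + 3.5927 + 2.6995 + 0.0865 = 15.466

15.466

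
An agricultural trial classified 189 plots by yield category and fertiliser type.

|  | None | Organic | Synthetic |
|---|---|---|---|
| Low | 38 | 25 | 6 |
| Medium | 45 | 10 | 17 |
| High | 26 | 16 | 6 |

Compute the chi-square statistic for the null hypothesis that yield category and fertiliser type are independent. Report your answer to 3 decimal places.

Row totals: 69, 72, 48. Column totals: 109, 51, 29. Grand total N = 189.
Expected counts (row total × column total / N):
  Low, None: 69×109/189 = 39.79365
  Low, Organic: 69×51/189 = 18.61905
  Low, Synthetic: 69×29/189 = 10.58730
  Medium, None: 72×109/189 = 41.52381
  Medium, Organic: 72×51/189 = 19.42857
  Medium, Synthetic: 72×29/189 = 11.04762
  High, None: 48×109/189 = 27.68254
  High, Organic: 48×51/189 = 12.95238
  High, Synthetic: 48×29/189 = 7.36508
Contributions (O − E)²/E:
  (38 − 39.79365)²/39.79365 = 0.0808
  (25 − 18.61905)²/18.61905 = 2.1868
  (6 − 10.58730)²/10.58730 = 1.9876
  (45 − 41.52381)²/41.52381 = 0.2910
  (10 − 19.42857)²/19.42857 = 4.5756
  (17 − 11.04762)²/11.04762 = 3.2071
  (26 − 27.68254)²/27.68254 = 0.1023
  (16 − 12.95238)²/12.95238 = 0.7171
  (6 − 7.36508)²/7.36508 = 0.2530
χ² = 0.0808 + 2.1868 + 1.9876 + 0.2910 + 4.5756 + 3.2071 + 0.1023 + 0.7171 + 0.2530 = 13.401

13.401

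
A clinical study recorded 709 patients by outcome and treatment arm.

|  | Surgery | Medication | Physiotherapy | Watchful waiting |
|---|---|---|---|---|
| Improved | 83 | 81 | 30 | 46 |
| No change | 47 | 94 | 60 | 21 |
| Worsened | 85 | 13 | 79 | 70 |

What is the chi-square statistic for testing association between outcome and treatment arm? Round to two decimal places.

119.05

Row totals: 240, 222, 247. Column totals: 215, 188, 169, 137. Grand total N = 709.
Expected counts (row total × column total / N):
  Improved, Surgery: 240×215/709 = 72.779
  Improved, Medication: 240×188/709 = 63.639
  Improved, Physiotherapy: 240×169/709 = 57.207
  Improved, Watchful waiting: 240×137/709 = 46.375
  No change, Surgery: 222×215/709 = 67.320
  No change, Medication: 222×188/709 = 58.866
  No change, Physiotherapy: 222×169/709 = 52.917
  No change, Watchful waiting: 222×137/709 = 42.897
  Worsened, Surgery: 247×215/709 = 74.901
  Worsened, Medication: 247×188/709 = 65.495
  Worsened, Physiotherapy: 247×169/709 = 58.876
  Worsened, Watchful waiting: 247×137/709 = 47.728
Contributions (O − E)²/E:
  (83 − 72.779)²/72.779 = 1.4354
  (81 − 63.639)²/63.639 = 4.7362
  (30 − 57.207)²/57.207 = 12.9393
  (46 − 46.375)²/46.375 = 0.0030
  (47 − 67.320)²/67.320 = 6.1334
  (94 − 58.866)²/58.866 = 20.9696
  (60 − 52.917)²/52.917 = 0.9481
  (21 − 42.897)²/42.897 = 11.1774
  (85 − 74.901)²/74.901 = 1.3617
  (13 − 65.495)²/65.495 = 42.0753
  (79 − 58.876)²/58.876 = 6.8784
  (70 − 47.728)²/47.728 = 10.3931
χ² = 1.4354 + 4.7362 + 12.9393 + 0.0030 + 6.1334 + 20.9696 + 0.9481 + 11.1774 + 1.3617 + 42.0753 + 6.8784 + 10.3931 = 119.05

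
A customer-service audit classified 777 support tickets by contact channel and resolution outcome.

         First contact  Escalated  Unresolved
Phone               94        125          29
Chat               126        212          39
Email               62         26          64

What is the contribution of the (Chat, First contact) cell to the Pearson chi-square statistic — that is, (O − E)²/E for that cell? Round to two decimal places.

0.86

Row total (Chat) = 377; column total (First contact) = 282; N = 777.
Expected count E = 377 × 282 / 777 = 136.8263.
Contribution = (O − E)²/E = (126 − 136.8263)² / 136.8263 = 0.86.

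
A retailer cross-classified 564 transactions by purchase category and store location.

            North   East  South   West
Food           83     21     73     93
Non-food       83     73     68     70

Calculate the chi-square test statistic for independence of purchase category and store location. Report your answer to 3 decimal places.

Row totals: 270, 294. Column totals: 166, 94, 141, 163. Grand total N = 564.
Expected counts (row total × column total / N):
  Food, North: 270×166/564 = 79.4681
  Food, East: 270×94/564 = 45.0000
  Food, South: 270×141/564 = 67.5000
  Food, West: 270×163/564 = 78.0319
  Non-food, North: 294×166/564 = 86.5319
  Non-food, East: 294×94/564 = 49.0000
  Non-food, South: 294×141/564 = 73.5000
  Non-food, West: 294×163/564 = 84.9681
Contributions (O − E)²/E:
  (83 − 79.4681)²/79.4681 = 0.1570
  (21 − 45.0000)²/45.0000 = 12.8000
  (73 − 67.5000)²/67.5000 = 0.4481
  (93 − 78.0319)²/78.0319 = 2.8712
  (83 − 86.5319)²/86.5319 = 0.1442
  (73 − 49.0000)²/49.0000 = 11.7551
  (68 − 73.5000)²/73.5000 = 0.4116
  (70 − 84.9681)²/84.9681 = 2.6368
χ² = 0.1570 + 12.8000 + 0.4481 + 2.8712 + 0.1442 + 11.7551 + 0.4116 + 2.6368 = 31.224

31.224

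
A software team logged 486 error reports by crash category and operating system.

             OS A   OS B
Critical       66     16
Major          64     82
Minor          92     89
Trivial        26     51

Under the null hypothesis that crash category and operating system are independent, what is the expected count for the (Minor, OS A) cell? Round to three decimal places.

Row total (Minor) = 181; column total (OS A) = 248; grand total N = 486.
Expected count = (row total × column total) / N = 181 × 248 / 486 = 92.362.

92.362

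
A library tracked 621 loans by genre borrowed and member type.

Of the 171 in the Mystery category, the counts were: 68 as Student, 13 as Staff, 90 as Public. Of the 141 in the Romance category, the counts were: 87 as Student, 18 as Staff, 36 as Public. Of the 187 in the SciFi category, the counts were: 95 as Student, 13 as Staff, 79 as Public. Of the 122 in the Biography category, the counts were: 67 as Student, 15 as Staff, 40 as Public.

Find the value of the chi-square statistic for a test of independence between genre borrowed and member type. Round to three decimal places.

Row totals: 171, 141, 187, 122. Column totals: 317, 59, 245. Grand total N = 621.
Expected counts (row total × column total / N):
  Mystery, Student: 171×317/621 = 87.2899
  Mystery, Staff: 171×59/621 = 16.2464
  Mystery, Public: 171×245/621 = 67.4638
  Romance, Student: 141×317/621 = 71.9758
  Romance, Staff: 141×59/621 = 13.3961
  Romance, Public: 141×245/621 = 55.6280
  SciFi, Student: 187×317/621 = 95.4573
  SciFi, Staff: 187×59/621 = 17.7665
  SciFi, Public: 187×245/621 = 73.7762
  Biography, Student: 122×317/621 = 62.2770
  Biography, Staff: 122×59/621 = 11.5910
  Biography, Public: 122×245/621 = 48.1320
Contributions (O − E)²/E:
  (68 − 87.2899)²/87.2899 = 4.2628
  (13 − 16.2464)²/16.2464 = 0.6487
  (90 − 67.4638)²/67.4638 = 7.5282
  (87 − 71.9758)²/71.9758 = 3.1361
  (18 − 13.3961)²/13.3961 = 1.5822
  (36 − 55.6280)²/55.6280 = 6.9256
  (95 − 95.4573)²/95.4573 = 0.0022
  (13 − 17.7665)²/17.7665 = 1.2788
  (79 − 73.7762)²/73.7762 = 0.3699
  (67 − 62.2770)²/62.2770 = 0.3582
  (15 − 11.5910)²/11.5910 = 1.0026
  (40 − 48.1320)²/48.1320 = 1.3739
χ² = 4.2628 + 0.6487 + 7.5282 + 3.1361 + 1.5822 + 6.9256 + 0.0022 + 1.2788 + 0.3699 + 0.3582 + 1.0026 + 1.3739 = 28.469

28.469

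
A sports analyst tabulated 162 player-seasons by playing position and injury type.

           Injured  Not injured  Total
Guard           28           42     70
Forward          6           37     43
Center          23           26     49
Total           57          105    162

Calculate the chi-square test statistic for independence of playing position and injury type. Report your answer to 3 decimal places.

Grand total N = 162.
Expected counts (row total × column total / N):
  Guard, Injured: 70×57/162 = 24.6296
  Guard, Not injured: 70×105/162 = 45.3704
  Forward, Injured: 43×57/162 = 15.1296
  Forward, Not injured: 43×105/162 = 27.8704
  Center, Injured: 49×57/162 = 17.2407
  Center, Not injured: 49×105/162 = 31.7593
Contributions (O − E)²/E:
  (28 − 24.6296)²/24.6296 = 0.4612
  (42 − 45.3704)²/45.3704 = 0.2504
  (6 − 15.1296)²/15.1296 = 5.5090
  (37 − 27.8704)²/27.8704 = 2.9906
  (23 − 17.2407)²/17.2407 = 1.9239
  (26 − 31.7593)²/31.7593 = 1.0444
χ² = 0.4612 + 0.2504 + 5.5090 + 2.9906 + 1.9239 + 1.0444 = 12.180

12.180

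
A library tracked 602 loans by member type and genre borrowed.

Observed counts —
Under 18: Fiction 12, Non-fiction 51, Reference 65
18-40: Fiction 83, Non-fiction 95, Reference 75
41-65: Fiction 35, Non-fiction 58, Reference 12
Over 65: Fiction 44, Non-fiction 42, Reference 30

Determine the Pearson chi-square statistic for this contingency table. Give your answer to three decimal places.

59.763

Row totals: 128, 253, 105, 116. Column totals: 174, 246, 182. Grand total N = 602.
Expected counts (row total × column total / N):
  Under 18, Fiction: 128×174/602 = 36.9967
  Under 18, Non-fiction: 128×246/602 = 52.3056
  Under 18, Reference: 128×182/602 = 38.6977
  18-40, Fiction: 253×174/602 = 73.1262
  18-40, Non-fiction: 253×246/602 = 103.3854
  18-40, Reference: 253×182/602 = 76.4884
  41-65, Fiction: 105×174/602 = 30.3488
  41-65, Non-fiction: 105×246/602 = 42.9070
  41-65, Reference: 105×182/602 = 31.7442
  Over 65, Fiction: 116×174/602 = 33.5282
  Over 65, Non-fiction: 116×246/602 = 47.4020
  Over 65, Reference: 116×182/602 = 35.0698
Contributions (O − E)²/E:
  (12 − 36.9967)²/36.9967 = 16.8889
  (51 − 52.3056)²/52.3056 = 0.0326
  (65 − 38.6977)²/38.6977 = 17.8773
  (83 − 73.1262)²/73.1262 = 1.3332
  (95 − 103.3854)²/103.3854 = 0.6801
  (75 − 76.4884)²/76.4884 = 0.0290
  (35 − 30.3488)²/30.3488 = 0.7128
  (58 − 42.9070)²/42.9070 = 5.3091
  (12 − 31.7442)²/31.7442 = 12.2805
  (44 − 33.5282)²/33.5282 = 3.2706
  (42 − 47.4020)²/47.4020 = 0.6156
  (30 − 35.0698)²/35.0698 = 0.7329
χ² = 16.8889 + 0.0326 + 17.8773 + 1.3332 + 0.6801 + 0.0290 + 0.7128 + 5.3091 + 12.2805 + 3.2706 + 0.6156 + 0.7329 = 59.763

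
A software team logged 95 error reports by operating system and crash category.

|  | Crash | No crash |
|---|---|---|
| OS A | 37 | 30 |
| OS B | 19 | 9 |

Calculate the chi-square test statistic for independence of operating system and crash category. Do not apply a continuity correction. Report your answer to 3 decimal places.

Row totals: 67, 28. Column totals: 56, 39. Grand total N = 95.
Expected counts (row total × column total / N):
  OS A, Crash: 67×56/95 = 39.4947
  OS A, No crash: 67×39/95 = 27.5053
  OS B, Crash: 28×56/95 = 16.5053
  OS B, No crash: 28×39/95 = 11.4947
Contributions (O − E)²/E:
  (37 − 39.4947)²/39.4947 = 0.1576
  (30 − 27.5053)²/27.5053 = 0.2263
  (19 − 16.5053)²/16.5053 = 0.3771
  (9 − 11.4947)²/11.4947 = 0.5414
χ² = 0.1576 + 0.2263 + 0.3771 + 0.5414 = 1.302

1.302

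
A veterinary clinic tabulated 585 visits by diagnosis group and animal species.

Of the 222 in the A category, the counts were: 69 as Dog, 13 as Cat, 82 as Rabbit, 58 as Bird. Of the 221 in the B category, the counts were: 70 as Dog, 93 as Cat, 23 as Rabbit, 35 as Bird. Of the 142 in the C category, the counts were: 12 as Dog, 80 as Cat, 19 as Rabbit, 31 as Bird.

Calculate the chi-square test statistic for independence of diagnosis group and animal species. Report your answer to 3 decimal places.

Row totals: 222, 221, 142. Column totals: 151, 186, 124, 124. Grand total N = 585.
Expected counts (row total × column total / N):
  A, Dog: 222×151/585 = 57.30256
  A, Cat: 222×186/585 = 70.58462
  A, Rabbit: 222×124/585 = 47.05641
  A, Bird: 222×124/585 = 47.05641
  B, Dog: 221×151/585 = 57.04444
  B, Cat: 221×186/585 = 70.26667
  B, Rabbit: 221×124/585 = 46.84444
  B, Bird: 221×124/585 = 46.84444
  C, Dog: 142×151/585 = 36.65299
  C, Cat: 142×186/585 = 45.14872
  C, Rabbit: 142×124/585 = 30.09915
  C, Bird: 142×124/585 = 30.09915
Contributions (O − E)²/E:
  (69 − 57.30256)²/57.30256 = 2.3879
  (13 − 70.58462)²/70.58462 = 46.9789
  (82 − 47.05641)²/47.05641 = 25.9487
  (58 − 47.05641)²/47.05641 = 2.5451
  (70 − 57.04444)²/57.04444 = 2.9424
  (93 − 70.26667)²/70.26667 = 7.3549
  (23 − 46.84444)²/46.84444 = 12.1371
  (35 − 46.84444)²/46.84444 = 2.9948
  (12 − 36.65299)²/36.65299 = 16.5817
  (80 − 45.14872)²/45.14872 = 26.9025
  (19 − 30.09915)²/30.09915 = 4.0928
  (31 − 30.09915)²/30.09915 = 0.0270
χ² = 2.3879 + 46.9789 + 25.9487 + 2.5451 + 2.9424 + 7.3549 + 12.1371 + 2.9948 + 16.5817 + 26.9025 + 4.0928 + 0.0270 = 150.894

150.894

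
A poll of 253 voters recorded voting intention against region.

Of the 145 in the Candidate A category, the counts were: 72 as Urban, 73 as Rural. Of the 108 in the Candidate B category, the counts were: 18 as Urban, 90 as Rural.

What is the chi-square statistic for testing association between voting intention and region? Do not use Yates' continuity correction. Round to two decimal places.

29.39

Row totals: 145, 108. Column totals: 90, 163. Grand total N = 253.
Expected counts (row total × column total / N):
  Candidate A, Urban: 145×90/253 = 51.581
  Candidate A, Rural: 145×163/253 = 93.419
  Candidate B, Urban: 108×90/253 = 38.419
  Candidate B, Rural: 108×163/253 = 69.581
Contributions (O − E)²/E:
  (72 − 51.581)²/51.581 = 8.0831
  (73 − 93.419)²/93.419 = 4.4631
  (18 − 38.419)²/38.419 = 10.8523
  (90 − 69.581)²/69.581 = 5.9921
χ² = 8.0831 + 4.4631 + 10.8523 + 5.9921 = 29.39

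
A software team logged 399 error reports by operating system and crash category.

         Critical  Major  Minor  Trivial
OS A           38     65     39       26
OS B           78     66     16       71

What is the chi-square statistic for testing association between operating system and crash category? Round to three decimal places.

35.226

Row totals: 168, 231. Column totals: 116, 131, 55, 97. Grand total N = 399.
Expected counts (row total × column total / N):
  OS A, Critical: 168×116/399 = 48.8421
  OS A, Major: 168×131/399 = 55.1579
  OS A, Minor: 168×55/399 = 23.1579
  OS A, Trivial: 168×97/399 = 40.8421
  OS B, Critical: 231×116/399 = 67.1579
  OS B, Major: 231×131/399 = 75.8421
  OS B, Minor: 231×55/399 = 31.8421
  OS B, Trivial: 231×97/399 = 56.1579
Contributions (O − E)²/E:
  (38 − 48.8421)²/48.8421 = 2.4068
  (65 − 55.1579)²/55.1579 = 1.7562
  (39 − 23.1579)²/23.1579 = 10.8374
  (26 − 40.8421)²/40.8421 = 5.3936
  (78 − 67.1579)²/67.1579 = 1.7504
  (66 − 75.8421)²/75.8421 = 1.2772
  (16 − 31.8421)²/31.8421 = 7.8818
  (71 − 56.1579)²/56.1579 = 3.9227
χ² = 2.4068 + 1.7562 + 10.8374 + 5.3936 + 1.7504 + 1.2772 + 7.8818 + 3.9227 = 35.226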